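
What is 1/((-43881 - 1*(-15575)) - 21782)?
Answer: -1/50088 ≈ -1.9965e-5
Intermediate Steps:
1/((-43881 - 1*(-15575)) - 21782) = 1/((-43881 + 15575) - 21782) = 1/(-28306 - 21782) = 1/(-50088) = -1/50088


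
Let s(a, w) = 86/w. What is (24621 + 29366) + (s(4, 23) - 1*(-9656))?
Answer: 1463875/23 ≈ 63647.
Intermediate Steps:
(24621 + 29366) + (s(4, 23) - 1*(-9656)) = (24621 + 29366) + (86/23 - 1*(-9656)) = 53987 + (86*(1/23) + 9656) = 53987 + (86/23 + 9656) = 53987 + 222174/23 = 1463875/23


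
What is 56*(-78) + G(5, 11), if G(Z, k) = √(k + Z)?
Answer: -4364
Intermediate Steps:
G(Z, k) = √(Z + k)
56*(-78) + G(5, 11) = 56*(-78) + √(5 + 11) = -4368 + √16 = -4368 + 4 = -4364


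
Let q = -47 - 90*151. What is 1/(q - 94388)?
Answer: -1/108025 ≈ -9.2571e-6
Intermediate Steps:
q = -13637 (q = -47 - 13590 = -13637)
1/(q - 94388) = 1/(-13637 - 94388) = 1/(-108025) = -1/108025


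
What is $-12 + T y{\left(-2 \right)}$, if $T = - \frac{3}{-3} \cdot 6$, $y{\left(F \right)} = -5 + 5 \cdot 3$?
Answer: $48$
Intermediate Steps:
$y{\left(F \right)} = 10$ ($y{\left(F \right)} = -5 + 15 = 10$)
$T = 6$ ($T = \left(-3\right) \left(- \frac{1}{3}\right) 6 = 1 \cdot 6 = 6$)
$-12 + T y{\left(-2 \right)} = -12 + 6 \cdot 10 = -12 + 60 = 48$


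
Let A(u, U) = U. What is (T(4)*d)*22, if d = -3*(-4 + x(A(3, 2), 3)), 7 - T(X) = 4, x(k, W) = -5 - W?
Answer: 2376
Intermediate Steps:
T(X) = 3 (T(X) = 7 - 1*4 = 7 - 4 = 3)
d = 36 (d = -3*(-4 + (-5 - 1*3)) = -3*(-4 + (-5 - 3)) = -3*(-4 - 8) = -3*(-12) = 36)
(T(4)*d)*22 = (3*36)*22 = 108*22 = 2376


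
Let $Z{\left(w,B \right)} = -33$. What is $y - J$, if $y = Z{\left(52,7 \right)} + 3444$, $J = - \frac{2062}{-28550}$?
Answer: $\frac{48690994}{14275} \approx 3410.9$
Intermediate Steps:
$J = \frac{1031}{14275}$ ($J = \left(-2062\right) \left(- \frac{1}{28550}\right) = \frac{1031}{14275} \approx 0.072224$)
$y = 3411$ ($y = -33 + 3444 = 3411$)
$y - J = 3411 - \frac{1031}{14275} = \frac{48690994}{14275}$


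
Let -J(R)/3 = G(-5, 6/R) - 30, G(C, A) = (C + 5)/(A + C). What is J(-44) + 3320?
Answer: 3410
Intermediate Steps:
G(C, A) = (5 + C)/(A + C)
J(R) = 90 (J(R) = -3*((5 - 5)/(6/R - 5) - 30) = -3*(0/(-5 + 6/R) - 30) = -3*(0 - 30) = -3*(-30) = 90)
J(-44) + 3320 = 90 + 3320 = 3410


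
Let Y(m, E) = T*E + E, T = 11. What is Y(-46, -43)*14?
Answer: -7224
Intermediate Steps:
Y(m, E) = 12*E (Y(m, E) = 11*E + E = 12*E)
Y(-46, -43)*14 = (12*(-43))*14 = -516*14 = -7224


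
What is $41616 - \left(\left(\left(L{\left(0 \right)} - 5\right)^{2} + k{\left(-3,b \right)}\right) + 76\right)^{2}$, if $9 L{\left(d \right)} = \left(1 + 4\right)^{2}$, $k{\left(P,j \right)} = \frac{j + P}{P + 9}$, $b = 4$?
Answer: $\frac{919536983}{26244} \approx 35038.0$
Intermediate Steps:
$k{\left(P,j \right)} = \frac{P + j}{9 + P}$
$L{\left(d \right)} = \frac{25}{9}$ ($L{\left(d \right)} = \frac{\left(1 + 4\right)^{2}}{9} = \frac{5^{2}}{9} = \frac{1}{9} \cdot 25 = \frac{25}{9}$)
$41616 - \left(\left(\left(L{\left(0 \right)} - 5\right)^{2} + k{\left(-3,b \right)}\right) + 76\right)^{2} = 41616 - \left(\left(\left(\frac{25}{9} - 5\right)^{2} + \frac{-3 + 4}{9 - 3}\right) + 76\right)^{2} = 41616 - \left(\left(\left(- \frac{20}{9}\right)^{2} + \frac{1}{6} \cdot 1\right) + 76\right)^{2} = 41616 - \left(\left(\frac{400}{81} + \frac{1}{6} \cdot 1\right) + 76\right)^{2} = 41616 - \left(\left(\frac{400}{81} + \frac{1}{6}\right) + 76\right)^{2} = 41616 - \left(\frac{827}{162} + 76\right)^{2} = 41616 - \left(\frac{13139}{162}\right)^{2} = 41616 - \frac{172633321}{26244} = \frac{919536983}{26244}$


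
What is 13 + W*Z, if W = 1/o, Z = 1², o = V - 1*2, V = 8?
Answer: 79/6 ≈ 13.167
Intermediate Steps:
o = 6 (o = 8 - 1*2 = 8 - 2 = 6)
Z = 1
W = ⅙ (W = 1/6 = ⅙ ≈ 0.16667)
13 + W*Z = 13 + (⅙)*1 = 13 + ⅙ = 79/6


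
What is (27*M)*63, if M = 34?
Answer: 57834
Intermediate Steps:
(27*M)*63 = (27*34)*63 = 918*63 = 57834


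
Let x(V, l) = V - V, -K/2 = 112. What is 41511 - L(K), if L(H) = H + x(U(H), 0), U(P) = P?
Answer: 41735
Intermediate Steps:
K = -224 (K = -2*112 = -224)
x(V, l) = 0
L(H) = H (L(H) = H + 0 = H)
41511 - L(K) = 41511 - 1*(-224) = 41511 + 224 = 41735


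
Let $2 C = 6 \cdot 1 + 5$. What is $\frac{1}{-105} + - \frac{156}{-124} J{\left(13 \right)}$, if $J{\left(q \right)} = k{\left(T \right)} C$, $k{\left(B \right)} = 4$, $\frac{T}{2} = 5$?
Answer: $\frac{90059}{3255} \approx 27.668$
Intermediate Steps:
$T = 10$ ($T = 2 \cdot 5 = 10$)
$C = \frac{11}{2}$ ($C = \frac{6 \cdot 1 + 5}{2} = \frac{6 + 5}{2} = \frac{1}{2} \cdot 11 = \frac{11}{2} \approx 5.5$)
$J{\left(q \right)} = 22$ ($J{\left(q \right)} = 4 \cdot \frac{11}{2} = 22$)
$\frac{1}{-105} + - \frac{156}{-124} J{\left(13 \right)} = \frac{1}{-105} + - \frac{156}{-124} \cdot 22 = - \frac{1}{105} + \left(-156\right) \left(- \frac{1}{124}\right) 22 = - \frac{1}{105} + \frac{39}{31} \cdot 22 = - \frac{1}{105} + \frac{858}{31} = \frac{90059}{3255}$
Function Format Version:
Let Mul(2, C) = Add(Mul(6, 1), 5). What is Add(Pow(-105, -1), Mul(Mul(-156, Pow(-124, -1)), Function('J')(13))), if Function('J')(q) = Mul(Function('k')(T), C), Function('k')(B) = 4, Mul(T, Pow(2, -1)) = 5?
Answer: Rational(90059, 3255) ≈ 27.668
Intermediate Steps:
T = 10 (T = Mul(2, 5) = 10)
C = Rational(11, 2) (C = Mul(Rational(1, 2), Add(Mul(6, 1), 5)) = Mul(Rational(1, 2), Add(6, 5)) = Mul(Rational(1, 2), 11) = Rational(11, 2) ≈ 5.5000)
Function('J')(q) = 22 (Function('J')(q) = Mul(4, Rational(11, 2)) = 22)
Add(Pow(-105, -1), Mul(Mul(-156, Pow(-124, -1)), Function('J')(13))) = Add(Pow(-105, -1), Mul(Mul(-156, Pow(-124, -1)), 22)) = Add(Rational(-1, 105), Mul(Mul(-156, Rational(-1, 124)), 22)) = Add(Rational(-1, 105), Mul(Rational(39, 31), 22)) = Add(Rational(-1, 105), Rational(858, 31)) = Rational(90059, 3255)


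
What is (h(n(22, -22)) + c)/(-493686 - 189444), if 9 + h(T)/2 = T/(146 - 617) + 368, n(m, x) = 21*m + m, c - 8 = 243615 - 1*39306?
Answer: -96570517/321754230 ≈ -0.30014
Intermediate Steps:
c = 204317 (c = 8 + (243615 - 1*39306) = 8 + (243615 - 39306) = 8 + 204309 = 204317)
n(m, x) = 22*m
h(T) = 718 - 2*T/471 (h(T) = -18 + 2*(T/(146 - 617) + 368) = -18 + 2*(T/(-471) + 368) = -18 + 2*(-T/471 + 368) = -18 + 2*(368 - T/471) = -18 + (736 - 2*T/471) = 718 - 2*T/471)
(h(n(22, -22)) + c)/(-493686 - 189444) = ((718 - 44*22/471) + 204317)/(-493686 - 189444) = ((718 - 2/471*484) + 204317)/(-683130) = ((718 - 968/471) + 204317)*(-1/683130) = (337210/471 + 204317)*(-1/683130) = (96570517/471)*(-1/683130) = -96570517/321754230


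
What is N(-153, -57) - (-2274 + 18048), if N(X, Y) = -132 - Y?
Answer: -15849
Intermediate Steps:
N(-153, -57) - (-2274 + 18048) = (-132 - 1*(-57)) - (-2274 + 18048) = (-132 + 57) - 1*15774 = -75 - 15774 = -15849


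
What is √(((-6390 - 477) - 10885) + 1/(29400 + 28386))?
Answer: I*√59277865264806/57786 ≈ 133.24*I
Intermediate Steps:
√(((-6390 - 477) - 10885) + 1/(29400 + 28386)) = √((-6867 - 10885) + 1/57786) = √(-17752 + 1/57786) = √(-1025817071/57786) = I*√59277865264806/57786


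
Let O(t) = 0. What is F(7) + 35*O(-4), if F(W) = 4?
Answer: 4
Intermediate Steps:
F(7) + 35*O(-4) = 4 + 35*0 = 4 + 0 = 4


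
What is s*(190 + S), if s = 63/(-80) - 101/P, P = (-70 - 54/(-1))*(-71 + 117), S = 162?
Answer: -26323/115 ≈ -228.90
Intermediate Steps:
P = -736 (P = (-70 - 54*(-1))*46 = (-70 + 54)*46 = -16*46 = -736)
s = -2393/3680 (s = 63/(-80) - 101/(-736) = 63*(-1/80) - 101*(-1/736) = -63/80 + 101/736 = -2393/3680 ≈ -0.65027)
s*(190 + S) = -2393*(190 + 162)/3680 = -2393/3680*352 = -26323/115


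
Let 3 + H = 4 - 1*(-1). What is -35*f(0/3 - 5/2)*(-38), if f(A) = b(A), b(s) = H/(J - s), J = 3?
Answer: 5320/11 ≈ 483.64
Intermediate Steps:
H = 2 (H = -3 + (4 - 1*(-1)) = -3 + (4 + 1) = -3 + 5 = 2)
b(s) = 2/(3 - s)
f(A) = -2/(-3 + A)
-35*f(0/3 - 5/2)*(-38) = -(-70)/(-3 + (0/3 - 5/2))*(-38) = -(-70)/(-3 + (0*(⅓) - 5*½))*(-38) = -(-70)/(-3 + (0 - 5/2))*(-38) = -(-70)/(-3 - 5/2)*(-38) = -(-70)/(-11/2)*(-38) = -(-70)*(-2)/11*(-38) = -35*4/11*(-38) = -140/11*(-38) = 5320/11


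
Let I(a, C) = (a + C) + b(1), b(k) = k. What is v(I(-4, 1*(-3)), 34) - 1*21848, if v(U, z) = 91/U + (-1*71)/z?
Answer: -1115128/51 ≈ -21865.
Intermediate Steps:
I(a, C) = 1 + C + a (I(a, C) = (a + C) + 1 = (C + a) + 1 = 1 + C + a)
v(U, z) = -71/z + 91/U (v(U, z) = 91/U - 71/z = -71/z + 91/U)
v(I(-4, 1*(-3)), 34) - 1*21848 = (-71/34 + 91/(1 + 1*(-3) - 4)) - 1*21848 = (-71*1/34 + 91/(1 - 3 - 4)) - 21848 = (-71/34 + 91/(-6)) - 21848 = (-71/34 + 91*(-1/6)) - 21848 = (-71/34 - 91/6) - 21848 = -880/51 - 21848 = -1115128/51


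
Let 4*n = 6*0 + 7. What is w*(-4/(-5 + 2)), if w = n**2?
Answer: 49/12 ≈ 4.0833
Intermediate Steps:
n = 7/4 (n = (6*0 + 7)/4 = (0 + 7)/4 = (1/4)*7 = 7/4 ≈ 1.7500)
w = 49/16 (w = (7/4)**2 = 49/16 ≈ 3.0625)
w*(-4/(-5 + 2)) = 49*(-4/(-5 + 2))/16 = 49*(-4/(-3))/16 = 49*(-4*(-1/3))/16 = (49/16)*(4/3) = 49/12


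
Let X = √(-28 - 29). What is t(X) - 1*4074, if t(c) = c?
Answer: -4074 + I*√57 ≈ -4074.0 + 7.5498*I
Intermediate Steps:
X = I*√57 (X = √(-57) = I*√57 ≈ 7.5498*I)
t(X) - 1*4074 = I*√57 - 1*4074 = I*√57 - 4074 = -4074 + I*√57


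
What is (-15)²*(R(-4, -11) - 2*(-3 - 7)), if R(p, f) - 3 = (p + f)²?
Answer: 55800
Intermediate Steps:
R(p, f) = 3 + (f + p)² (R(p, f) = 3 + (p + f)² = 3 + (f + p)²)
(-15)²*(R(-4, -11) - 2*(-3 - 7)) = (-15)²*((3 + (-11 - 4)²) - 2*(-3 - 7)) = 225*((3 + (-15)²) - 2*(-10)) = 225*((3 + 225) + 20) = 225*(228 + 20) = 225*248 = 55800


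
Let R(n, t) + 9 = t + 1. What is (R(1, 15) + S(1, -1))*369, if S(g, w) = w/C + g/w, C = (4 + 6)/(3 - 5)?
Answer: 11439/5 ≈ 2287.8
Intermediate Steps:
C = -5 (C = 10/(-2) = 10*(-1/2) = -5)
R(n, t) = -8 + t (R(n, t) = -9 + (t + 1) = -9 + (1 + t) = -8 + t)
S(g, w) = -w/5 + g/w (S(g, w) = w/(-5) + g/w = w*(-1/5) + g/w = -w/5 + g/w)
(R(1, 15) + S(1, -1))*369 = ((-8 + 15) + (-1/5*(-1) + 1/(-1)))*369 = (7 + (1/5 + 1*(-1)))*369 = (7 + (1/5 - 1))*369 = (7 - 4/5)*369 = (31/5)*369 = 11439/5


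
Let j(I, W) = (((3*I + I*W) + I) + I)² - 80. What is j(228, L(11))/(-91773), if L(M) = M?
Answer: -13307824/91773 ≈ -145.01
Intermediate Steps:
j(I, W) = -80 + (5*I + I*W)² (j(I, W) = ((4*I + I*W) + I)² - 80 = (5*I + I*W)² - 80 = -80 + (5*I + I*W)²)
j(228, L(11))/(-91773) = (-80 + 228²*(5 + 11)²)/(-91773) = (-80 + 51984*16²)*(-1/91773) = (-80 + 51984*256)*(-1/91773) = (-80 + 13307904)*(-1/91773) = 13307824*(-1/91773) = -13307824/91773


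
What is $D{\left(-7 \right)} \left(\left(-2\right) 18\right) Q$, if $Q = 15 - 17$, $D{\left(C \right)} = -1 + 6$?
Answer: $360$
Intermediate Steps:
$D{\left(C \right)} = 5$
$Q = -2$
$D{\left(-7 \right)} \left(\left(-2\right) 18\right) Q = 5 \left(\left(-2\right) 18\right) \left(-2\right) = 5 \left(-36\right) \left(-2\right) = \left(-180\right) \left(-2\right) = 360$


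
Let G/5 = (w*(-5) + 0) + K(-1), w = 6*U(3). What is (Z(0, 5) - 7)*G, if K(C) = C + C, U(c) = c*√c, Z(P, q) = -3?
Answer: 100 + 4500*√3 ≈ 7894.2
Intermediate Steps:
U(c) = c^(3/2)
K(C) = 2*C
w = 18*√3 (w = 6*3^(3/2) = 6*(3*√3) = 18*√3 ≈ 31.177)
G = -10 - 450*√3 (G = 5*(((18*√3)*(-5) + 0) + 2*(-1)) = 5*((-90*√3 + 0) - 2) = 5*(-90*√3 - 2) = 5*(-2 - 90*√3) = -10 - 450*√3 ≈ -789.42)
(Z(0, 5) - 7)*G = (-3 - 7)*(-10 - 450*√3) = -10*(-10 - 450*√3) = 100 + 4500*√3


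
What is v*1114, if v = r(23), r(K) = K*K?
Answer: 589306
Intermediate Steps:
r(K) = K²
v = 529 (v = 23² = 529)
v*1114 = 529*1114 = 589306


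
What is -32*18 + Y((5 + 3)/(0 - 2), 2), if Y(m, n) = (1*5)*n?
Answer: -566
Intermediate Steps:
Y(m, n) = 5*n
-32*18 + Y((5 + 3)/(0 - 2), 2) = -32*18 + 5*2 = -576 + 10 = -566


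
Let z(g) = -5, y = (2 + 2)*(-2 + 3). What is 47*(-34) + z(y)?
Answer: -1603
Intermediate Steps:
y = 4 (y = 4*1 = 4)
47*(-34) + z(y) = 47*(-34) - 5 = -1598 - 5 = -1603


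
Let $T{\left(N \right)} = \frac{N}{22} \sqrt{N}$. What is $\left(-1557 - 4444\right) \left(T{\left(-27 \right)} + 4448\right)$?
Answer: $-26692448 + \frac{486081 i \sqrt{3}}{22} \approx -2.6692 \cdot 10^{7} + 38269.0 i$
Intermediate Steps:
$T{\left(N \right)} = \frac{N^{\frac{3}{2}}}{22}$ ($T{\left(N \right)} = N \frac{1}{22} \sqrt{N} = \frac{N}{22} \sqrt{N} = \frac{N^{\frac{3}{2}}}{22}$)
$\left(-1557 - 4444\right) \left(T{\left(-27 \right)} + 4448\right) = \left(-1557 - 4444\right) \left(\frac{\left(-27\right)^{\frac{3}{2}}}{22} + 4448\right) = - 6001 \left(\frac{\left(-81\right) i \sqrt{3}}{22} + 4448\right) = - 6001 \left(- \frac{81 i \sqrt{3}}{22} + 4448\right) = - 6001 \left(4448 - \frac{81 i \sqrt{3}}{22}\right) = -26692448 + \frac{486081 i \sqrt{3}}{22}$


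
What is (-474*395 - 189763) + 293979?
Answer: -83014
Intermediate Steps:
(-474*395 - 189763) + 293979 = (-187230 - 189763) + 293979 = -376993 + 293979 = -83014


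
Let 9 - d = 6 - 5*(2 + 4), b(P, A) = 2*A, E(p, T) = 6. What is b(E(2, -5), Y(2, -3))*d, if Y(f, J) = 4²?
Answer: 1056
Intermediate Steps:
Y(f, J) = 16
d = 33 (d = 9 - (6 - 5*(2 + 4)) = 9 - (6 - 5*6) = 9 - (6 - 1*30) = 9 - (6 - 30) = 9 - 1*(-24) = 9 + 24 = 33)
b(E(2, -5), Y(2, -3))*d = (2*16)*33 = 32*33 = 1056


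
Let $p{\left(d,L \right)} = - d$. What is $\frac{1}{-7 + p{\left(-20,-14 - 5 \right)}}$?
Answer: $\frac{1}{13} \approx 0.076923$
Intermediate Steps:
$\frac{1}{-7 + p{\left(-20,-14 - 5 \right)}} = \frac{1}{-7 - -20} = \frac{1}{-7 + 20} = \frac{1}{13}$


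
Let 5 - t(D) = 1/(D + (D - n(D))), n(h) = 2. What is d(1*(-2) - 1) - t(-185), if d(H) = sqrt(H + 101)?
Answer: -1861/372 + 7*sqrt(2) ≈ 4.8968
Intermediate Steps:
d(H) = sqrt(101 + H)
t(D) = 5 - 1/(-2 + 2*D) (t(D) = 5 - 1/(D + (D - 1*2)) = 5 - 1/(D + (D - 2)) = 5 - 1/(D + (-2 + D)) = 5 - 1/(-2 + 2*D))
d(1*(-2) - 1) - t(-185) = sqrt(101 + (1*(-2) - 1)) - (-11 + 10*(-185))/(2*(-1 - 185)) = sqrt(101 + (-2 - 1)) - (-11 - 1850)/(2*(-186)) = sqrt(101 - 3) - (-1)*(-1861)/(2*186) = sqrt(98) - 1*1861/372 = 7*sqrt(2) - 1861/372 = -1861/372 + 7*sqrt(2)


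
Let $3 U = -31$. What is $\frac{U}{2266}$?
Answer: $- \frac{31}{6798} \approx -0.0045602$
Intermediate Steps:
$U = - \frac{31}{3}$ ($U = \frac{1}{3} \left(-31\right) = - \frac{31}{3} \approx -10.333$)
$\frac{U}{2266} = \frac{1}{2266} \left(- \frac{31}{3}\right) = - \frac{31}{6798}$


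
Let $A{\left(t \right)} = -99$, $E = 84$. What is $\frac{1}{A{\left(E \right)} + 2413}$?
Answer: $\frac{1}{2314} \approx 0.00043215$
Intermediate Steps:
$\frac{1}{A{\left(E \right)} + 2413} = \frac{1}{-99 + 2413} = \frac{1}{2314}$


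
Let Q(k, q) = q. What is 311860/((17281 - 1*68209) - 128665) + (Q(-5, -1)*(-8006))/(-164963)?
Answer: -52883182738/29626200059 ≈ -1.7850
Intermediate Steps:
311860/((17281 - 1*68209) - 128665) + (Q(-5, -1)*(-8006))/(-164963) = 311860/((17281 - 1*68209) - 128665) - 1*(-8006)/(-164963) = 311860/((17281 - 68209) - 128665) + 8006*(-1/164963) = 311860/(-50928 - 128665) - 8006/164963 = 311860/(-179593) - 8006/164963 = 311860*(-1/179593) - 8006/164963 = -311860/179593 - 8006/164963 = -52883182738/29626200059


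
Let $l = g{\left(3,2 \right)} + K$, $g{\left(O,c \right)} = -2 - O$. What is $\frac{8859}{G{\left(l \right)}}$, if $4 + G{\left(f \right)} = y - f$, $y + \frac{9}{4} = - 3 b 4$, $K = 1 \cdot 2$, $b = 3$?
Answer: $- \frac{35436}{157} \approx -225.71$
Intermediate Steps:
$K = 2$
$y = - \frac{153}{4}$ ($y = - \frac{9}{4} + \left(-3\right) 3 \cdot 4 = - \frac{9}{4} - 36 = - \frac{153}{4} \approx -38.25$)
$l = -3$ ($l = \left(-2 - 3\right) + 2 = -5 + 2 = -3$)
$G{\left(f \right)} = - \frac{169}{4} - f$ ($G{\left(f \right)} = -4 - \left(\frac{153}{4} + f\right) = - \frac{169}{4} - f$)
$\frac{8859}{G{\left(l \right)}} = \frac{8859}{- \frac{169}{4} - -3} = \frac{8859}{- \frac{169}{4} + 3} = \frac{8859}{- \frac{157}{4}} = 8859 \left(- \frac{4}{157}\right) = - \frac{35436}{157}$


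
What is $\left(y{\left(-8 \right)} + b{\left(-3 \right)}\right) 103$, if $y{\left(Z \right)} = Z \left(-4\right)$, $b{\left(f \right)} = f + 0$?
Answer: $2987$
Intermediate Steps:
$b{\left(f \right)} = f$
$y{\left(Z \right)} = - 4 Z$
$\left(y{\left(-8 \right)} + b{\left(-3 \right)}\right) 103 = \left(\left(-4\right) \left(-8\right) - 3\right) 103 = \left(32 - 3\right) 103 = 29 \cdot 103 = 2987$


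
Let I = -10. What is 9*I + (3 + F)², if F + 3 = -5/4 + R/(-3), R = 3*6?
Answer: -599/16 ≈ -37.438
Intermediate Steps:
R = 18
F = -41/4 (F = -3 + (-5/4 + 18/(-3)) = -3 + (-5*¼ + 18*(-⅓)) = -3 + (-5/4 - 6) = -3 - 29/4 = -41/4 ≈ -10.250)
9*I + (3 + F)² = 9*(-10) + (3 - 41/4)² = -90 + (-29/4)² = -90 + 841/16 = -599/16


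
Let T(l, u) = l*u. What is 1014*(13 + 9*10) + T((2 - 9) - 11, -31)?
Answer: 105000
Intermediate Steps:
1014*(13 + 9*10) + T((2 - 9) - 11, -31) = 1014*(13 + 9*10) + ((2 - 9) - 11)*(-31) = 1014*(13 + 90) + (-7 - 11)*(-31) = 1014*103 - 18*(-31) = 104442 + 558 = 105000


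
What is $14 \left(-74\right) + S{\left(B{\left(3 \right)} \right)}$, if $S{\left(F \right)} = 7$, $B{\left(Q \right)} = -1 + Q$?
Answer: $-1029$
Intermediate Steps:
$14 \left(-74\right) + S{\left(B{\left(3 \right)} \right)} = 14 \left(-74\right) + 7 = -1036 + 7 = -1029$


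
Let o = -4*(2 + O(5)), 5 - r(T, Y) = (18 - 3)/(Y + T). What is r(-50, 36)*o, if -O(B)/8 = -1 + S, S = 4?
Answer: 3740/7 ≈ 534.29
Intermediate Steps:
r(T, Y) = 5 - 15/(T + Y) (r(T, Y) = 5 - (18 - 3)/(Y + T) = 5 - 15/(T + Y))
O(B) = -24 (O(B) = -8*(-1 + 4) = -8*3 = -24)
o = 88 (o = -4*(2 - 24) = -4*(-22) = 88)
r(-50, 36)*o = (5*(-3 - 50 + 36)/(-50 + 36))*88 = (5*(-17)/(-14))*88 = (5*(-1/14)*(-17))*88 = (85/14)*88 = 3740/7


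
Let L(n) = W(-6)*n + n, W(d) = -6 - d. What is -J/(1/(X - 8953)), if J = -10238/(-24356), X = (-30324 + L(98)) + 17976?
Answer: 108538157/12178 ≈ 8912.6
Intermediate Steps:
L(n) = n (L(n) = (-6 - 1*(-6))*n + n = (-6 + 6)*n + n = 0*n + n = 0 + n = n)
X = -12250 (X = (-30324 + 98) + 17976 = -30226 + 17976 = -12250)
J = 5119/12178 (J = -10238*(-1/24356) = 5119/12178 ≈ 0.42035)
-J/(1/(X - 8953)) = -5119/(12178*(1/(-12250 - 8953))) = -5119/(12178*(1/(-21203))) = -5119/(12178*(-1/21203)) = -5119*(-21203)/12178 = -1*(-108538157/12178) = 108538157/12178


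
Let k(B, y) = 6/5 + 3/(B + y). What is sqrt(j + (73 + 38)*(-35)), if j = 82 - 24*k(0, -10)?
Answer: I*sqrt(95615)/5 ≈ 61.843*I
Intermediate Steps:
k(B, y) = 6/5 + 3/(B + y) (k(B, y) = 6*(1/5) + 3/(B + y) = 6/5 + 3/(B + y))
j = 302/5 (j = 82 - 72*(5 + 2*0 + 2*(-10))/(5*(0 - 10)) = 82 - 72*(5 + 0 - 20)/(5*(-10)) = 82 - 72*(-1)*(-15)/(5*10) = 82 - 24*9/10 = 82 - 108/5 = 302/5 ≈ 60.400)
sqrt(j + (73 + 38)*(-35)) = sqrt(302/5 + (73 + 38)*(-35)) = sqrt(302/5 + 111*(-35)) = sqrt(302/5 - 3885) = sqrt(-19123/5) = I*sqrt(95615)/5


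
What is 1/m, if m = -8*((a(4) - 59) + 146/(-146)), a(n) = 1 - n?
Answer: 1/504 ≈ 0.0019841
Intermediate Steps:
m = 504 (m = -8*(((1 - 1*4) - 59) + 146/(-146)) = -8*(((1 - 4) - 59) + 146*(-1/146)) = -8*((-3 - 59) - 1) = -8*(-62 - 1) = -8*(-63) = 504)
1/m = 1/504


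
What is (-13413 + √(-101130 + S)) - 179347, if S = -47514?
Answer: -192760 + 6*I*√4129 ≈ -1.9276e+5 + 385.54*I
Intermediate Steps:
(-13413 + √(-101130 + S)) - 179347 = (-13413 + √(-101130 - 47514)) - 179347 = (-13413 + √(-148644)) - 179347 = (-13413 + 6*I*√4129) - 179347 = -192760 + 6*I*√4129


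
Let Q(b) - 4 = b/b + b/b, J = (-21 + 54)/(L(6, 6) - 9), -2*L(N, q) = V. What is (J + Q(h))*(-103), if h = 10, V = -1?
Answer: -3708/17 ≈ -218.12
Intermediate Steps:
L(N, q) = 1/2 (L(N, q) = -1/2*(-1) = 1/2)
J = -66/17 (J = (-21 + 54)/(1/2 - 9) = 33/(-17/2) = 33*(-2/17) = -66/17 ≈ -3.8824)
Q(b) = 6 (Q(b) = 4 + (b/b + b/b) = 4 + (1 + 1) = 4 + 2 = 6)
(J + Q(h))*(-103) = (-66/17 + 6)*(-103) = (36/17)*(-103) = -3708/17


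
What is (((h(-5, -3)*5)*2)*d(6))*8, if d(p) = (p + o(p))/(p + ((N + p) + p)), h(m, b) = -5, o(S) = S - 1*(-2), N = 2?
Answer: -280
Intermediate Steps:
o(S) = 2 + S (o(S) = S + 2 = 2 + S)
d(p) = (2 + 2*p)/(2 + 3*p) (d(p) = (p + (2 + p))/(p + ((2 + p) + p)) = (2 + 2*p)/(p + (2 + 2*p)) = (2 + 2*p)/(2 + 3*p))
(((h(-5, -3)*5)*2)*d(6))*8 = ((-5*5*2)*(2*(1 + 6)/(2 + 3*6)))*8 = ((-25*2)*(2*7/(2 + 18)))*8 = -100*7/20*8 = -50*7/10*8 = -35*8 = -280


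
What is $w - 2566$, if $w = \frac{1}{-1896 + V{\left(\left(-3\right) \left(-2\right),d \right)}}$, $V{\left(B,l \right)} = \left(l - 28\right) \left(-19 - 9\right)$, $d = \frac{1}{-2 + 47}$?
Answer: $- \frac{128474533}{50068} \approx -2566.0$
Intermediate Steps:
$d = \frac{1}{45} \approx 0.022222$
$V{\left(B,l \right)} = 784 - 28 l$ ($V{\left(B,l \right)} = \left(-28 + l\right) \left(-28\right) = 784 - 28 l$)
$w = - \frac{45}{50068}$ ($w = \frac{1}{-1896 + \left(784 - \frac{28}{45}\right)} = \frac{1}{-1896 + \frac{35252}{45}} = \frac{1}{- \frac{50068}{45}} = - \frac{45}{50068} \approx -0.00089878$)
$w - 2566 = - \frac{45}{50068} - 2566 = - \frac{128474533}{50068}$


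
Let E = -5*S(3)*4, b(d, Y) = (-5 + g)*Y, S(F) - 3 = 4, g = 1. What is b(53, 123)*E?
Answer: 68880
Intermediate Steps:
S(F) = 7 (S(F) = 3 + 4 = 7)
b(d, Y) = -4*Y (b(d, Y) = (-5 + 1)*Y = -4*Y)
E = -140 (E = -5*7*4 = -35*4 = -140)
b(53, 123)*E = -4*123*(-140) = -492*(-140) = 68880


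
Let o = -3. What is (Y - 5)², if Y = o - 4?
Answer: 144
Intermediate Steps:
Y = -7 (Y = -3 - 4 = -7)
(Y - 5)² = (-7 - 5)² = (-12)² = 144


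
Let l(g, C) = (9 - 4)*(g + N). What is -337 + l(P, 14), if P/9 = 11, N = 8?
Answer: 198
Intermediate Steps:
P = 99 (P = 9*11 = 99)
l(g, C) = 40 + 5*g (l(g, C) = (9 - 4)*(g + 8) = 5*(8 + g) = 40 + 5*g)
-337 + l(P, 14) = -337 + (40 + 5*99) = -337 + (40 + 495) = -337 + 535 = 198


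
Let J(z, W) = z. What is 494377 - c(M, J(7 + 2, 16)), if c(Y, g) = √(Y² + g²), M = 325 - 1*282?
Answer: 494377 - √1930 ≈ 4.9433e+5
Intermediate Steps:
M = 43 (M = 325 - 282 = 43)
494377 - c(M, J(7 + 2, 16)) = 494377 - √(43² + (7 + 2)²) = 494377 - √(1849 + 9²) = 494377 - √(1849 + 81) = 494377 - √1930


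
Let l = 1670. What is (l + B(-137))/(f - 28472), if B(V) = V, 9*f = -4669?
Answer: -13797/260917 ≈ -0.052879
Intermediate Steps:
f = -4669/9 (f = (1/9)*(-4669) = -4669/9 ≈ -518.78)
(l + B(-137))/(f - 28472) = (1670 - 137)/(-4669/9 - 28472) = 1533/(-260917/9) = 1533*(-9/260917) = -13797/260917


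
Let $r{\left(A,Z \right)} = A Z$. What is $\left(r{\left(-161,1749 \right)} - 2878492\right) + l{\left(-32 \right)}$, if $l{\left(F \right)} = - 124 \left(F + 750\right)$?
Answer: $-3249113$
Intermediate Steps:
$l{\left(F \right)} = -93000 - 124 F$ ($l{\left(F \right)} = - 124 \left(750 + F\right) = -93000 - 124 F$)
$\left(r{\left(-161,1749 \right)} - 2878492\right) + l{\left(-32 \right)} = \left(\left(-161\right) 1749 - 2878492\right) - 89032 = \left(-281589 - 2878492\right) + \left(-93000 + 3968\right) = -3160081 - 89032 = -3249113$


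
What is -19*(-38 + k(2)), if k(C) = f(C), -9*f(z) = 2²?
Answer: 6574/9 ≈ 730.44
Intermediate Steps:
f(z) = -4/9 (f(z) = -⅑*2² = -⅑*4 = -4/9)
k(C) = -4/9
-19*(-38 + k(2)) = -19*(-38 - 4/9) = -19*(-346/9) = 6574/9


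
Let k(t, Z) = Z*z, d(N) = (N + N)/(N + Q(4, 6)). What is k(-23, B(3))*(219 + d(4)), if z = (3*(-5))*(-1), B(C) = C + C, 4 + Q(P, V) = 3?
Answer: 19950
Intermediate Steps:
Q(P, V) = -1 (Q(P, V) = -4 + 3 = -1)
B(C) = 2*C
d(N) = 2*N/(-1 + N) (d(N) = (N + N)/(N - 1) = (2*N)/(-1 + N) = 2*N/(-1 + N))
z = 15 (z = -15*(-1) = 15)
k(t, Z) = 15*Z (k(t, Z) = Z*15 = 15*Z)
k(-23, B(3))*(219 + d(4)) = (15*(2*3))*(219 + 2*4/(-1 + 4)) = (15*6)*(219 + 2*4/3) = 90*(219 + 2*4*(⅓)) = 90*(219 + 8/3) = 90*(665/3) = 19950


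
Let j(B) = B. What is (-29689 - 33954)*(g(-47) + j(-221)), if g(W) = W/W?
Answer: 14001460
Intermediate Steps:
g(W) = 1
(-29689 - 33954)*(g(-47) + j(-221)) = (-29689 - 33954)*(1 - 221) = -63643*(-220) = 14001460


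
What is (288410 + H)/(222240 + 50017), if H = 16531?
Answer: 304941/272257 ≈ 1.1200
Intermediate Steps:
(288410 + H)/(222240 + 50017) = (288410 + 16531)/(222240 + 50017) = 304941/272257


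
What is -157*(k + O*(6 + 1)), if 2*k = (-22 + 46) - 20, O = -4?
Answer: 4082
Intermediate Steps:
k = 2 (k = ((-22 + 46) - 20)/2 = (24 - 20)/2 = (½)*4 = 2)
-157*(k + O*(6 + 1)) = -157*(2 - 4*(6 + 1)) = -157*(2 - 4*7) = -157*(2 - 28) = -157*(-26) = 4082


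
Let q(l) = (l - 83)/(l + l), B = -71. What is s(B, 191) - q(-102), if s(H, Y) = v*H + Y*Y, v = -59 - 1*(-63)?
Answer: 7384003/204 ≈ 36196.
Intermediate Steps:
q(l) = (-83 + l)/(2*l) (q(l) = (-83 + l)/((2*l)) = (-83 + l)*(1/(2*l)) = (-83 + l)/(2*l))
v = 4 (v = -59 + 63 = 4)
s(H, Y) = Y**2 + 4*H (s(H, Y) = 4*H + Y*Y = 4*H + Y**2 = Y**2 + 4*H)
s(B, 191) - q(-102) = (191**2 + 4*(-71)) - (-83 - 102)/(2*(-102)) = (36481 - 284) - (-1)*(-185)/(2*102) = 36197 - 1*185/204 = 36197 - 185/204 = 7384003/204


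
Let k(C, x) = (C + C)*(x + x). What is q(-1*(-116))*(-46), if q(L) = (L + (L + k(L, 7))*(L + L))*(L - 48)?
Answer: -2441604192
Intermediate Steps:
k(C, x) = 4*C*x (k(C, x) = (2*C)*(2*x) = 4*C*x)
q(L) = (-48 + L)*(L + 58*L**2) (q(L) = (L + (L + 4*L*7)*(L + L))*(L - 48) = (L + (L + 28*L)*(2*L))*(-48 + L) = (L + (29*L)*(2*L))*(-48 + L) = (L + 58*L**2)*(-48 + L) = (-48 + L)*(L + 58*L**2))
q(-1*(-116))*(-46) = ((-1*(-116))*(-48 - (-2783)*(-116) + 58*(-1*(-116))**2))*(-46) = (116*(-48 - 2783*116 + 58*116**2))*(-46) = (116*(-48 - 322828 + 58*13456))*(-46) = (116*(-48 - 322828 + 780448))*(-46) = (116*457572)*(-46) = 53078352*(-46) = -2441604192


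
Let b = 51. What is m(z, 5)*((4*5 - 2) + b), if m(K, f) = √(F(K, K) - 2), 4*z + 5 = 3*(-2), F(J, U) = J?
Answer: 69*I*√19/2 ≈ 150.38*I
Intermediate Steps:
z = -11/4 (z = -5/4 + (3*(-2))/4 = -5/4 + (¼)*(-6) = -5/4 - 3/2 = -11/4 ≈ -2.7500)
m(K, f) = √(-2 + K) (m(K, f) = √(K - 2) = √(-2 + K))
m(z, 5)*((4*5 - 2) + b) = √(-2 - 11/4)*((4*5 - 2) + 51) = √(-19/4)*((20 - 2) + 51) = (I*√19/2)*(18 + 51) = (I*√19/2)*69 = 69*I*√19/2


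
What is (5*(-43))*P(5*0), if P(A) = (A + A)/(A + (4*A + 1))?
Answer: 0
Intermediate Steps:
P(A) = 2*A/(1 + 5*A) (P(A) = (2*A)/(A + (1 + 4*A)) = (2*A)/(1 + 5*A) = 2*A/(1 + 5*A))
(5*(-43))*P(5*0) = (5*(-43))*(2*(5*0)/(1 + 5*(5*0))) = -430*0/(1 + 5*0) = -430*0/(1 + 0) = -430*0/1 = -430*0 = -215*0 = 0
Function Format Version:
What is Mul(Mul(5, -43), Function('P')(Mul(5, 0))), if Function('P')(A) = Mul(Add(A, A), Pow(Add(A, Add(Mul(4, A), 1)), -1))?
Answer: 0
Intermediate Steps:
Function('P')(A) = Mul(2, A, Pow(Add(1, Mul(5, A)), -1)) (Function('P')(A) = Mul(Mul(2, A), Pow(Add(A, Add(1, Mul(4, A))), -1)) = Mul(Mul(2, A), Pow(Add(1, Mul(5, A)), -1)) = Mul(2, A, Pow(Add(1, Mul(5, A)), -1)))
Mul(Mul(5, -43), Function('P')(Mul(5, 0))) = Mul(Mul(5, -43), Mul(2, Mul(5, 0), Pow(Add(1, Mul(5, Mul(5, 0))), -1))) = Mul(-215, Mul(2, 0, Pow(Add(1, Mul(5, 0)), -1))) = Mul(-215, Mul(2, 0, Pow(Add(1, 0), -1))) = Mul(-215, Mul(2, 0, Pow(1, -1))) = Mul(-215, Mul(2, 0, 1)) = Mul(-215, 0) = 0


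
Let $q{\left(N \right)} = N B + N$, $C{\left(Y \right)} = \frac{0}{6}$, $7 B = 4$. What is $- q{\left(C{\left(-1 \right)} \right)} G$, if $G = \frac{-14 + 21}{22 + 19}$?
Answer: $0$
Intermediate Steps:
$B = \frac{4}{7}$ ($B = \frac{1}{7} \cdot 4 = \frac{4}{7} \approx 0.57143$)
$C{\left(Y \right)} = 0$ ($C{\left(Y \right)} = 0 \cdot \frac{1}{6} = 0$)
$q{\left(N \right)} = \frac{11 N}{7}$ ($q{\left(N \right)} = N \frac{4}{7} + N = \frac{4 N}{7} + N = \frac{11 N}{7}$)
$G = \frac{7}{41} \approx 0.17073$
$- q{\left(C{\left(-1 \right)} \right)} G = - \frac{11 \cdot 0}{7} \cdot \frac{7}{41} = \left(-1\right) 0 \cdot \frac{7}{41} = 0 \cdot \frac{7}{41} = 0$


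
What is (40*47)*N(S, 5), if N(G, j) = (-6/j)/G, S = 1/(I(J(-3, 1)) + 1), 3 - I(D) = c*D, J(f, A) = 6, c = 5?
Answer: 58656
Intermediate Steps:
I(D) = 3 - 5*D
S = -1/26 (S = 1/((3 - 5*6) + 1) = 1/((3 - 30) + 1) = 1/(-27 + 1) = 1/(-26) = -1/26 ≈ -0.038462)
N(G, j) = -6/(G*j)
(40*47)*N(S, 5) = (40*47)*(-6/(-1/26*5)) = 1880*(-6*(-26)*⅕) = 1880*(156/5) = 58656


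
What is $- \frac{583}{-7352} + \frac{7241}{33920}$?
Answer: $\frac{9126399}{31172480} \approx 0.29277$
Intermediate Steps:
$- \frac{583}{-7352} + \frac{7241}{33920} = \left(-583\right) \left(- \frac{1}{7352}\right) + 7241 \cdot \frac{1}{33920} = \frac{583}{7352} + \frac{7241}{33920} = \frac{9126399}{31172480}$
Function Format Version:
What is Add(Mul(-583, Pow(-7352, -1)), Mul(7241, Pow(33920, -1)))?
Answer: Rational(9126399, 31172480) ≈ 0.29277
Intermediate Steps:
Add(Mul(-583, Pow(-7352, -1)), Mul(7241, Pow(33920, -1))) = Add(Mul(-583, Rational(-1, 7352)), Mul(7241, Rational(1, 33920))) = Add(Rational(583, 7352), Rational(7241, 33920)) = Rational(9126399, 31172480)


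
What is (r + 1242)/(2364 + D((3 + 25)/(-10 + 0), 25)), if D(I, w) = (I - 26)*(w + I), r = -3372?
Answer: -8875/7186 ≈ -1.2350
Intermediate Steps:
D(I, w) = (-26 + I)*(I + w)
(r + 1242)/(2364 + D((3 + 25)/(-10 + 0), 25)) = (-3372 + 1242)/(2364 + (((3 + 25)/(-10 + 0))² - 26*(3 + 25)/(-10 + 0) - 26*25 + ((3 + 25)/(-10 + 0))*25)) = -2130/(2364 + ((28/(-10))² - 728/(-10) - 650 + (28/(-10))*25)) = -2130/(2364 + ((28*(-⅒))² - 728*(-1)/10 - 650 + (28*(-⅒))*25)) = -2130/(2364 + ((-14/5)² - 26*(-14/5) - 650 - 14/5*25)) = -2130/(2364 + (196/25 + 364/5 - 650 - 70)) = -2130/(2364 - 15984/25) = -2130/43116/25 = -2130*25/43116 = -8875/7186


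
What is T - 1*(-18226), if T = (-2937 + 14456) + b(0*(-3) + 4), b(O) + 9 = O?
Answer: 29740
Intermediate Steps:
b(O) = -9 + O
T = 11514 (T = (-2937 + 14456) + (-9 + (0*(-3) + 4)) = 11519 + (-9 + (0 + 4)) = 11519 + (-9 + 4) = 11519 - 5 = 11514)
T - 1*(-18226) = 11514 - 1*(-18226) = 11514 + 18226 = 29740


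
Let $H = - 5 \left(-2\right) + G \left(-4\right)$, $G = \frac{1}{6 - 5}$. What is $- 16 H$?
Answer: $-96$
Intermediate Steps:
$G = 1$ ($G = 1^{-1} = 1$)
$H = 6$ ($H = - 5 \left(-2\right) + 1 \left(-4\right) = \left(-1\right) \left(-10\right) - 4 = 10 - 4 = 6$)
$- 16 H = \left(-16\right) 6 = -96$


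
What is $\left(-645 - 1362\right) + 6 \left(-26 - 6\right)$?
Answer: $-2199$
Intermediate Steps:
$\left(-645 - 1362\right) + 6 \left(-26 - 6\right) = -2007 + 6 \left(-32\right) = -2007 - 192 = -2199$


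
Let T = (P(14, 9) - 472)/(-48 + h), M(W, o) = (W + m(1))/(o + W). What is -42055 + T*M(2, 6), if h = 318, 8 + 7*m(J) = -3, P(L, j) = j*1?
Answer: -211957663/5040 ≈ -42055.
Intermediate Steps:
P(L, j) = j
m(J) = -11/7 (m(J) = -8/7 + (1/7)*(-3) = -8/7 - 3/7 = -11/7)
M(W, o) = (-11/7 + W)/(W + o) (M(W, o) = (W - 11/7)/(o + W) = (-11/7 + W)/(W + o))
T = -463/270 (T = (9 - 472)/(-48 + 318) = -463/270 ≈ -1.7148)
-42055 + T*M(2, 6) = -42055 - 463*(-11/7 + 2)/(270*(2 + 6)) = -42055 - 463*3/(270*8*7) = -42055 - 463*3/(2160*7) = -42055 - 463/270*3/56 = -42055 - 463/5040 = -211957663/5040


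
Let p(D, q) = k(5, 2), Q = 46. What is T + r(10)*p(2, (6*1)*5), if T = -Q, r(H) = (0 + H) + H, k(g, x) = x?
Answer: -6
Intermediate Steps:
r(H) = 2*H (r(H) = H + H = 2*H)
p(D, q) = 2
T = -46 (T = -1*46 = -46)
T + r(10)*p(2, (6*1)*5) = -46 + (2*10)*2 = -46 + 20*2 = -46 + 40 = -6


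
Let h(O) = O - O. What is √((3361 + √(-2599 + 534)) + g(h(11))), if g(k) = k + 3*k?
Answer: √(3361 + I*√2065) ≈ 57.975 + 0.3919*I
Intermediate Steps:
h(O) = 0
g(k) = 4*k
√((3361 + √(-2599 + 534)) + g(h(11))) = √((3361 + √(-2599 + 534)) + 4*0) = √((3361 + √(-2065)) + 0) = √((3361 + I*√2065) + 0) = √(3361 + I*√2065)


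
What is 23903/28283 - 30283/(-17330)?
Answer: 1270733079/490144390 ≈ 2.5926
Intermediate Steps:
23903/28283 - 30283/(-17330) = 23903*(1/28283) - 30283*(-1/17330) = 23903/28283 + 30283/17330 = 1270733079/490144390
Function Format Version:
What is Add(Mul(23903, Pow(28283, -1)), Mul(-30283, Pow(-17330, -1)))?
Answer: Rational(1270733079, 490144390) ≈ 2.5926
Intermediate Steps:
Add(Mul(23903, Pow(28283, -1)), Mul(-30283, Pow(-17330, -1))) = Add(Mul(23903, Rational(1, 28283)), Mul(-30283, Rational(-1, 17330))) = Add(Rational(23903, 28283), Rational(30283, 17330)) = Rational(1270733079, 490144390)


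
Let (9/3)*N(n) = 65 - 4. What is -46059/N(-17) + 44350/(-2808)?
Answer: -195353183/85644 ≈ -2281.0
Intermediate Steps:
N(n) = 61/3 (N(n) = (65 - 4)/3 = (⅓)*61 = 61/3)
-46059/N(-17) + 44350/(-2808) = -46059/61/3 + 44350/(-2808) = -46059*3/61 + 44350*(-1/2808) = -138177/61 - 22175/1404 = -195353183/85644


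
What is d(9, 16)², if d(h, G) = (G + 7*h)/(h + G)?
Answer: 6241/625 ≈ 9.9856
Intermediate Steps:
d(h, G) = (G + 7*h)/(G + h)
d(9, 16)² = ((16 + 7*9)/(16 + 9))² = ((16 + 63)/25)² = ((1/25)*79)² = (79/25)² = 6241/625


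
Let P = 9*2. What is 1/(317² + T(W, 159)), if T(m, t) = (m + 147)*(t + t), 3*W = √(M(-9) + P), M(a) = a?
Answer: 1/147553 ≈ 6.7772e-6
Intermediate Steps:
P = 18
W = 1 (W = √(-9 + 18)/3 = √9/3 = (⅓)*3 = 1)
T(m, t) = 2*t*(147 + m) (T(m, t) = (147 + m)*(2*t) = 2*t*(147 + m))
1/(317² + T(W, 159)) = 1/(317² + 2*159*(147 + 1)) = 1/(100489 + 2*159*148) = 1/(100489 + 47064) = 1/147553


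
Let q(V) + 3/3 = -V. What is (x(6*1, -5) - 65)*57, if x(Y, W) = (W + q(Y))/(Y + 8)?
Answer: -26277/7 ≈ -3753.9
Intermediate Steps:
q(V) = -1 - V
x(Y, W) = (-1 + W - Y)/(8 + Y) (x(Y, W) = (W + (-1 - Y))/(Y + 8) = (-1 + W - Y)/(8 + Y))
(x(6*1, -5) - 65)*57 = ((-1 - 5 - 6)/(8 + 6*1) - 65)*57 = ((-1 - 5 - 1*6)/(8 + 6) - 65)*57 = ((-1 - 5 - 6)/14 - 65)*57 = ((1/14)*(-12) - 65)*57 = (-6/7 - 65)*57 = -461/7*57 = -26277/7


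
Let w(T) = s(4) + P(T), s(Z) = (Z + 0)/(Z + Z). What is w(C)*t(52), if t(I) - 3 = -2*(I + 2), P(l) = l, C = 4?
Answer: -945/2 ≈ -472.50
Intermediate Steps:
s(Z) = ½ (s(Z) = Z/((2*Z)) = Z*(1/(2*Z)) = ½)
w(T) = ½ + T
t(I) = -1 - 2*I (t(I) = 3 - 2*(I + 2) = 3 - 2*(2 + I) = 3 + (-4 - 2*I) = -1 - 2*I)
w(C)*t(52) = (½ + 4)*(-1 - 2*52) = 9*(-1 - 104)/2 = (9/2)*(-105) = -945/2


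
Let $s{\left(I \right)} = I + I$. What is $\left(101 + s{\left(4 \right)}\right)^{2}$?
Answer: $11881$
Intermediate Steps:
$s{\left(I \right)} = 2 I$
$\left(101 + s{\left(4 \right)}\right)^{2} = \left(101 + 2 \cdot 4\right)^{2} = \left(101 + 8\right)^{2} = 109^{2} = 11881$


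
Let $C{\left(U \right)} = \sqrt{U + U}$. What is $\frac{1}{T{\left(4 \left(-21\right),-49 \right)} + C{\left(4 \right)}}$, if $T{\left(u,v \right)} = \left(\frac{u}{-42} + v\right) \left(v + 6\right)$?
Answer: $\frac{2021}{4084433} - \frac{2 \sqrt{2}}{4084433} \approx 0.00049411$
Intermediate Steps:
$T{\left(u,v \right)} = \left(6 + v\right) \left(v - \frac{u}{42}\right)$ ($T{\left(u,v \right)} = \left(u \left(- \frac{1}{42}\right) + v\right) \left(6 + v\right) = \left(- \frac{u}{42} + v\right) \left(6 + v\right) = \left(v - \frac{u}{42}\right) \left(6 + v\right) = \left(6 + v\right) \left(v - \frac{u}{42}\right)$)
$C{\left(U \right)} = \sqrt{2} \sqrt{U}$ ($C{\left(U \right)} = \sqrt{2 U} = \sqrt{2} \sqrt{U}$)
$\frac{1}{T{\left(4 \left(-21\right),-49 \right)} + C{\left(4 \right)}} = \frac{1}{\left(\left(-49\right)^{2} + 6 \left(-49\right) - \frac{4 \left(-21\right)}{7} - \frac{1}{42} \cdot 4 \left(-21\right) \left(-49\right)\right) + \sqrt{2} \sqrt{4}} = \frac{1}{\left(2401 - 294 - -12 - \left(-2\right) \left(-49\right)\right) + \sqrt{2} \cdot 2} = \frac{1}{\left(2401 - 294 + 12 - 98\right) + 2 \sqrt{2}} = \frac{1}{2021 + 2 \sqrt{2}}$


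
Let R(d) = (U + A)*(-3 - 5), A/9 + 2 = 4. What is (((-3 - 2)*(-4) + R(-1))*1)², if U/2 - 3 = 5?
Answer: 63504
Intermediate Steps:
U = 16 (U = 6 + 2*5 = 6 + 10 = 16)
A = 18 (A = -18 + 9*4 = -18 + 36 = 18)
R(d) = -272 (R(d) = (16 + 18)*(-3 - 5) = 34*(-8) = -272)
(((-3 - 2)*(-4) + R(-1))*1)² = (((-3 - 2)*(-4) - 272)*1)² = ((-5*(-4) - 272)*1)² = ((20 - 272)*1)² = (-252*1)² = (-252)² = 63504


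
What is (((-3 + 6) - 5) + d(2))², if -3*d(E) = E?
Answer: 64/9 ≈ 7.1111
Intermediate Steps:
d(E) = -E/3
(((-3 + 6) - 5) + d(2))² = (((-3 + 6) - 5) - ⅓*2)² = ((3 - 5) - ⅔)² = (-2 - ⅔)² = (-8/3)² = 64/9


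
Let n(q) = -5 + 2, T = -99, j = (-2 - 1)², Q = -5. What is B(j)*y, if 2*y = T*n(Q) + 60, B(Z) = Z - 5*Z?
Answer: -6426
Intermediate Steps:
j = 9 (j = (-3)² = 9)
B(Z) = -4*Z
n(q) = -3
y = 357/2 (y = (-99*(-3) + 60)/2 = (297 + 60)/2 = (½)*357 = 357/2 ≈ 178.50)
B(j)*y = -4*9*(357/2) = -36*357/2 = -6426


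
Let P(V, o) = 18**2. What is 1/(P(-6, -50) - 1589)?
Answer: -1/1265 ≈ -0.00079051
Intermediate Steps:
P(V, o) = 324
1/(P(-6, -50) - 1589) = 1/(324 - 1589) = 1/(-1265) = -1/1265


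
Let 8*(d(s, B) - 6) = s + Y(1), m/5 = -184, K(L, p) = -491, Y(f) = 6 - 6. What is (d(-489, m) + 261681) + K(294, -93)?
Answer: 2089079/8 ≈ 2.6114e+5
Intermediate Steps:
Y(f) = 0
m = -920 (m = 5*(-184) = -920)
d(s, B) = 6 + s/8 (d(s, B) = 6 + (s + 0)/8 = 6 + s/8)
(d(-489, m) + 261681) + K(294, -93) = ((6 + (1/8)*(-489)) + 261681) - 491 = ((6 - 489/8) + 261681) - 491 = (-441/8 + 261681) - 491 = 2093007/8 - 491 = 2089079/8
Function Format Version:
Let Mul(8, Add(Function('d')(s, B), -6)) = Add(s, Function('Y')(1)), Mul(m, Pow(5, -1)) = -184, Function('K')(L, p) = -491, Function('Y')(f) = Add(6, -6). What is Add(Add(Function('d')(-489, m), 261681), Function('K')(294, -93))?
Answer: Rational(2089079, 8) ≈ 2.6114e+5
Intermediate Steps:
Function('Y')(f) = 0
m = -920 (m = Mul(5, -184) = -920)
Function('d')(s, B) = Add(6, Mul(Rational(1, 8), s)) (Function('d')(s, B) = Add(6, Mul(Rational(1, 8), Add(s, 0))) = Add(6, Mul(Rational(1, 8), s)))
Add(Add(Function('d')(-489, m), 261681), Function('K')(294, -93)) = Add(Add(Add(6, Mul(Rational(1, 8), -489)), 261681), -491) = Add(Add(Add(6, Rational(-489, 8)), 261681), -491) = Add(Add(Rational(-441, 8), 261681), -491) = Add(Rational(2093007, 8), -491) = Rational(2089079, 8)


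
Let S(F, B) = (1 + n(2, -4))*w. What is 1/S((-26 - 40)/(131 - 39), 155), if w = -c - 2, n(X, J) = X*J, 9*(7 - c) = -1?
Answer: 9/574 ≈ 0.015679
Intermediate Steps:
c = 64/9 (c = 7 - 1/9*(-1) = 7 + 1/9 = 64/9 ≈ 7.1111)
n(X, J) = J*X
w = -82/9 (w = -1*64/9 - 2 = -64/9 - 2 = -82/9 ≈ -9.1111)
S(F, B) = 574/9 (S(F, B) = (1 - 4*2)*(-82/9) = (1 - 8)*(-82/9) = -7*(-82/9) = 574/9)
1/S((-26 - 40)/(131 - 39), 155) = 1/(574/9) = 9/574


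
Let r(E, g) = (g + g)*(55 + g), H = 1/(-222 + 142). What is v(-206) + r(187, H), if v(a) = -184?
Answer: -593199/3200 ≈ -185.37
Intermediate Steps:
H = -1/80 (H = 1/(-80) = -1/80 ≈ -0.012500)
r(E, g) = 2*g*(55 + g) (r(E, g) = (2*g)*(55 + g) = 2*g*(55 + g))
v(-206) + r(187, H) = -184 + 2*(-1/80)*(55 - 1/80) = -184 + 2*(-1/80)*(4399/80) = -184 - 4399/3200 = -593199/3200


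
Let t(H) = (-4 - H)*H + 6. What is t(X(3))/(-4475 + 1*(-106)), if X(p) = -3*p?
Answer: 13/1527 ≈ 0.0085134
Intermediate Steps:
t(H) = 6 + H*(-4 - H) (t(H) = H*(-4 - H) + 6 = 6 + H*(-4 - H))
t(X(3))/(-4475 + 1*(-106)) = (6 - (-3*3)**2 - (-12)*3)/(-4475 + 1*(-106)) = (6 - 1*(-9)**2 - 4*(-9))/(-4475 - 106) = (6 - 1*81 + 36)/(-4581) = (6 - 81 + 36)*(-1/4581) = -39*(-1/4581) = 13/1527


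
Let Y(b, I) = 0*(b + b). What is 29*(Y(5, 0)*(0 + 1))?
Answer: 0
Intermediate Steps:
Y(b, I) = 0 (Y(b, I) = 0*(2*b) = 0)
29*(Y(5, 0)*(0 + 1)) = 29*(0*(0 + 1)) = 29*(0*1) = 29*0 = 0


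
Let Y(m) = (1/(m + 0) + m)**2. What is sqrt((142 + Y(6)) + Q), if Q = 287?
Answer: sqrt(16813)/6 ≈ 21.611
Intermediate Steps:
Y(m) = (m + 1/m)**2 (Y(m) = (1/m + m)**2 = (m + 1/m)**2)
sqrt((142 + Y(6)) + Q) = sqrt((142 + (1 + 6**2)**2/6**2) + 287) = sqrt((142 + (1 + 36)**2/36) + 287) = sqrt((142 + (1/36)*37**2) + 287) = sqrt((142 + (1/36)*1369) + 287) = sqrt((142 + 1369/36) + 287) = sqrt(6481/36 + 287) = sqrt(16813/36) = sqrt(16813)/6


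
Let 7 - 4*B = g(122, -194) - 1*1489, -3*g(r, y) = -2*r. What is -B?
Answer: -1061/3 ≈ -353.67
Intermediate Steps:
g(r, y) = 2*r/3 (g(r, y) = -(-2)*r/3 = 2*r/3)
B = 1061/3 (B = 7/4 - ((2/3)*122 - 1*1489)/4 = 7/4 - (244/3 - 1489)/4 = 7/4 - 1/4*(-4223/3) = 7/4 + 4223/12 = 1061/3 ≈ 353.67)
-B = -1*1061/3 = -1061/3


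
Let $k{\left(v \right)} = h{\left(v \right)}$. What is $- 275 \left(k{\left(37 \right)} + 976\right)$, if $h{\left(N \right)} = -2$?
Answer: $-267850$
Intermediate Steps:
$k{\left(v \right)} = -2$
$- 275 \left(k{\left(37 \right)} + 976\right) = - 275 \left(-2 + 976\right) = \left(-275\right) 974 = -267850$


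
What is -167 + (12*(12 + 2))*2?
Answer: 169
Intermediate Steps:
-167 + (12*(12 + 2))*2 = -167 + (12*14)*2 = -167 + 168*2 = -167 + 336 = 169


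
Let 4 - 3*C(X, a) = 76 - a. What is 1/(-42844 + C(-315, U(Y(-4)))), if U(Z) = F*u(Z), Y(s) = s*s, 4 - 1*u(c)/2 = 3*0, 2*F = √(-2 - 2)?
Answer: -96453/4134747220 - 3*I/2067373610 ≈ -2.3327e-5 - 1.4511e-9*I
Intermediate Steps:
F = I (F = √(-2 - 2)/2 = √(-4)/2 = (2*I)/2 = I ≈ 1.0*I)
u(c) = 8 (u(c) = 8 - 6*0 = 8 - 2*0 = 8 + 0 = 8)
Y(s) = s²
U(Z) = 8*I (U(Z) = I*8 = 8*I)
C(X, a) = -24 + a/3 (C(X, a) = 4/3 - (76 - a)/3 = 4/3 + (-76/3 + a/3) = -24 + a/3)
1/(-42844 + C(-315, U(Y(-4)))) = 1/(-42844 + (-24 + (8*I)/3)) = 1/(-42844 + (-24 + 8*I/3)) = 1/(-42868 + 8*I/3) = 9*(-42868 - 8*I/3)/16538988880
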